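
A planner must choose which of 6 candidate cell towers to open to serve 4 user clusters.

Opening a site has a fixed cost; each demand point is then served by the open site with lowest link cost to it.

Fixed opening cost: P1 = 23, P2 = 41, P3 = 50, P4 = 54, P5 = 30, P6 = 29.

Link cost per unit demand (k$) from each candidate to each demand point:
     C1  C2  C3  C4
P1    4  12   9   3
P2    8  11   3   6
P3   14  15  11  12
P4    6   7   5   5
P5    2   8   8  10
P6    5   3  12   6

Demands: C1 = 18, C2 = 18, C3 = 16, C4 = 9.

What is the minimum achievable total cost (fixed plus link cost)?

Open {P1, P2, P5, P6}: assign each demand point to its cheapest open site.
  C1→P5 18×2=36, C2→P6 18×3=54, C3→P2 16×3=48, C4→P1 9×3=27
  link cost 165, fixed 123 → total 288.
Compare {P2, P5, P6}: link cost 192 + fixed 100 = 292.
Compare {P1, P2, P6}: link cost 201 + fixed 93 = 294.
Compare {P2, P6}: link cost 246 + fixed 70 = 316.
All other subsets cost ≥ 292. Minimum total cost: 288.

288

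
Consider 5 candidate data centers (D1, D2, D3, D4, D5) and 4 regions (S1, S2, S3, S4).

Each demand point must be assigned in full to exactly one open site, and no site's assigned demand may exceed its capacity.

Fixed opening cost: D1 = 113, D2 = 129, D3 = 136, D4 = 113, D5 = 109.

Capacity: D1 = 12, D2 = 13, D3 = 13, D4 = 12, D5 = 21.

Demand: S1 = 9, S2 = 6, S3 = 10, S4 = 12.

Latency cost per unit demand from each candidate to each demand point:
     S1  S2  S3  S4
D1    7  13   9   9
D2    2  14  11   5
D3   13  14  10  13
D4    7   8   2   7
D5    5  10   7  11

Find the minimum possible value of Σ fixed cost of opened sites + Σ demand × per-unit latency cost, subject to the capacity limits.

Open {D2, D4, D5}; cheapest assignment that respects the capacities:
  D2 (cap 13, load 12): S4 — cost 12×5 = 60
  D4 (cap 12, load 10): S3 — cost 10×2 = 20
  D5 (cap 21, load 15): S1, S2 — cost 9×5 + 6×10 = 105
  Shipping 185, fixed 351 → total 536.
  Any other capacity-feasible assignment to {D2, D4, D5} ships for at least 185.
Compare {D1, D4, D5}: its best feasible assignment gives total 568.
Compare {D1, D2, D5}: its best feasible assignment gives total 604.
Every other set of open sites that can feasibly serve all demand totals ≥ 568 even under its best assignment. Minimum: 536.

536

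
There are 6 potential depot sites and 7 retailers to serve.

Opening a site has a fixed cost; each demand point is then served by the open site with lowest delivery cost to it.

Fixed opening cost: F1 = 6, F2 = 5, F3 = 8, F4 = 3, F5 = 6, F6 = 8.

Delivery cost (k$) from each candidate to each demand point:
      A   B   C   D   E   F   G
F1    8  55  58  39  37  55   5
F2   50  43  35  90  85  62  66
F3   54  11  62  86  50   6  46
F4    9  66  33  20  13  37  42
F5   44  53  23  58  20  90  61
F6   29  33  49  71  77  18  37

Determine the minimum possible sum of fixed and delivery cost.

109

Open {F1, F3, F4, F5}: assign each demand point to its cheapest open site.
  A→F1 8, B→F3 11, C→F5 23, D→F4 20, E→F4 13, F→F3 6, G→F1 5
  delivery cost 86, fixed 23 → total 109.
Compare {F1, F3, F4}: delivery cost 96 + fixed 17 = 113.
Compare {F1, F2, F3, F4, F5}: delivery cost 86 + fixed 28 = 114.
Compare {F1, F3, F4, F5, F6}: delivery cost 86 + fixed 31 = 117.
All other subsets cost ≥ 113. Minimum total cost: 109.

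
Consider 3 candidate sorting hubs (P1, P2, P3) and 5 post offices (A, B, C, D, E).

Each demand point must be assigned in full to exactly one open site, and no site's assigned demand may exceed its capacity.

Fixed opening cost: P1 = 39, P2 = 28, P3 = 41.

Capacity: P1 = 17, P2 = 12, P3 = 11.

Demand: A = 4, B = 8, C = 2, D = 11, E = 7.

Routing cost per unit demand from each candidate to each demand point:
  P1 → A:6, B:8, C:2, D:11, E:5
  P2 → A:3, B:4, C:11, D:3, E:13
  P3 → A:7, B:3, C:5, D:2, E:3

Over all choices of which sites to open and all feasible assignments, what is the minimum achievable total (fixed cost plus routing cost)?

Open {P1, P2, P3}; cheapest assignment that respects the capacities:
  P1 (cap 17, load 9): C, E — cost 2×2 + 7×5 = 39
  P2 (cap 12, load 12): A, B — cost 4×3 + 8×4 = 44
  P3 (cap 11, load 11): D — cost 11×2 = 22
  Shipping 105, fixed 108 → total 213.
  Any other capacity-feasible assignment to {P1, P2, P3} ships for at least 105.
Total demand is 32 and no other set of sites has combined capacity ≥ 32, so {P1, P2, P3} is the only feasible choice of open sites. Minimum: 213.

213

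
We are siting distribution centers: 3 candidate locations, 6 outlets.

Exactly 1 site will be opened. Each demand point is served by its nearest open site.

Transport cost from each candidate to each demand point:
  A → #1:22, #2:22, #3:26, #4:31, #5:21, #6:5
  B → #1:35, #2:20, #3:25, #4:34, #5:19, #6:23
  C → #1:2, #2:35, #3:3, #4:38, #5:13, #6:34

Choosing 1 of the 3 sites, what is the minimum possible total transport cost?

Open {C}.
  #1→C 2, #2→C 35, #3→C 3, #4→C 38, #5→C 13, #6→C 34  ⇒ total 125.
Compare {A}: total 127.
Compare {B}: total 156.

125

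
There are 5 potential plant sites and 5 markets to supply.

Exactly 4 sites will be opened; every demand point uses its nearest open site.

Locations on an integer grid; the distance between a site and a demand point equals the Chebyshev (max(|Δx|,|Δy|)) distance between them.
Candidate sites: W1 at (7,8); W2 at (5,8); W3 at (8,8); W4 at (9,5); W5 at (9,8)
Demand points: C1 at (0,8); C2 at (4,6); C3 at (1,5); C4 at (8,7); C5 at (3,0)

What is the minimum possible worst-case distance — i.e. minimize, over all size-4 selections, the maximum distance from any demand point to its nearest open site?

Open {W1, W2, W3, W4}.
  Farthest demand point is C5 at distance 6 (to W4); all others are ≤ 6.
With {W1, W2, W4, W5} the worst case is 6.
With {W2, W3, W4, W5} the worst case is 6.
No size-4 selection achieves below 6.

6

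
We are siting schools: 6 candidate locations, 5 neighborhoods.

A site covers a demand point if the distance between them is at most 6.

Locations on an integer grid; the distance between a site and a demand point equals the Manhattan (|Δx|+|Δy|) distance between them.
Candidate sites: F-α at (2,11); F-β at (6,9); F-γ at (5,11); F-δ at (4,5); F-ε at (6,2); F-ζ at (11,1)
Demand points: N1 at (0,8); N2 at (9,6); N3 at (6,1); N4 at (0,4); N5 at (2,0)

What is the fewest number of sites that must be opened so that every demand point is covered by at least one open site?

3

Coverage sets (demand points within 6 of each site):
  F-α: {N1}
  F-β: {N2}
  F-γ: {}
  F-δ: {N2, N3, N4}
  F-ε: {N3, N5}
  F-ζ: {N3}
No 2 sites suffice: every size-2 union leaves at least one demand point uncovered.
But {F-α, F-δ, F-ε} covers everything, so the minimum is 3.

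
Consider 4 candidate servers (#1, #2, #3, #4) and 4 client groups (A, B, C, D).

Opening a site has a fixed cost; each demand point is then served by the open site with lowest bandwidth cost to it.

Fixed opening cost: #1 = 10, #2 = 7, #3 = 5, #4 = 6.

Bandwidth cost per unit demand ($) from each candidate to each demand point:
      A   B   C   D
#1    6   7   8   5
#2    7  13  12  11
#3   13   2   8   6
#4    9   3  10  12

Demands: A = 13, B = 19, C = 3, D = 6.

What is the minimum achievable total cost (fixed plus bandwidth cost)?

Open {#1, #3}: assign each demand point to its cheapest open site.
  A→#1 13×6=78, B→#3 19×2=38, C→#1 3×8=24, D→#1 6×5=30
  bandwidth cost 170, fixed 15 → total 185.
Compare {#1, #3, #4}: bandwidth cost 170 + fixed 21 = 191.
Compare {#1, #2, #3}: bandwidth cost 170 + fixed 22 = 192.
Compare {#1, #2, #3, #4}: bandwidth cost 170 + fixed 28 = 198.
All other subsets cost ≥ 191. Minimum total cost: 185.

185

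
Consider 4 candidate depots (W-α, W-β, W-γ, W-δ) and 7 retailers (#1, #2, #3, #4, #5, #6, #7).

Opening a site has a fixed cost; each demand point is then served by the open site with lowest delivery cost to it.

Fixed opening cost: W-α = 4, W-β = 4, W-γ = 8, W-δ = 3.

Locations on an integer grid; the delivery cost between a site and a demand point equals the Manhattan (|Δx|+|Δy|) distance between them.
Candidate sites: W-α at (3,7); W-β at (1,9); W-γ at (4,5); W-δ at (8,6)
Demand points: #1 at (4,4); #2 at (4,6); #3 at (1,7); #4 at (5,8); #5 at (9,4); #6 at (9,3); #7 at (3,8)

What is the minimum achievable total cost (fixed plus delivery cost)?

Open {W-α, W-δ}: assign each demand point to its cheapest open site.
  #1→W-α 4, #2→W-α 2, #3→W-α 2, #4→W-α 3, #5→W-δ 3, #6→W-δ 4, #7→W-α 1
  delivery cost 19, fixed 7 → total 26.
Compare {W-α, W-β, W-δ}: delivery cost 19 + fixed 11 = 30.
Compare {W-α, W-γ, W-δ}: delivery cost 15 + fixed 15 = 30.
Compare {W-α, W-γ}: delivery cost 21 + fixed 12 = 33.
All other subsets cost ≥ 30. Minimum total cost: 26.

26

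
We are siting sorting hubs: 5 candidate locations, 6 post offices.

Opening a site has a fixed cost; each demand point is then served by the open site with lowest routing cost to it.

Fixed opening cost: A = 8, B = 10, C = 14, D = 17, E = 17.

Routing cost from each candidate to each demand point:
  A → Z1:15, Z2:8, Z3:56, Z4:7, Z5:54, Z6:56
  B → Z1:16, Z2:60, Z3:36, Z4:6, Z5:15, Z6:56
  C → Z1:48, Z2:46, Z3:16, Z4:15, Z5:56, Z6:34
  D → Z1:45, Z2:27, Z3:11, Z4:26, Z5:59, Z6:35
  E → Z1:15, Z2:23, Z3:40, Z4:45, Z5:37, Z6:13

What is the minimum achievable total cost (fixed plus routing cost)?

Open {A, B, D, E}: assign each demand point to its cheapest open site.
  Z1→A 15, Z2→A 8, Z3→D 11, Z4→B 6, Z5→B 15, Z6→E 13
  routing cost 68, fixed 52 → total 120.
Compare {A, B, C, E}: routing cost 73 + fixed 49 = 122.
Compare {A, B, D}: routing cost 90 + fixed 35 = 125.
Compare {A, B, C}: routing cost 94 + fixed 32 = 126.
All other subsets cost ≥ 122. Minimum total cost: 120.

120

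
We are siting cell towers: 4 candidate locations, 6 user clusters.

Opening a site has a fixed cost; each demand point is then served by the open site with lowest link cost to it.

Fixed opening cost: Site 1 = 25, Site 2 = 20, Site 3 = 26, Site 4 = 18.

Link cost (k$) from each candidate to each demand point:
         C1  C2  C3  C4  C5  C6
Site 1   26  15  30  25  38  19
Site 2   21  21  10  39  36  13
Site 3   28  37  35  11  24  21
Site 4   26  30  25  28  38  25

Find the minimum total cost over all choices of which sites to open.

146

Open {Site 2, Site 3}: assign each demand point to its cheapest open site.
  C1→Site 2 21, C2→Site 2 21, C3→Site 2 10, C4→Site 3 11, C5→Site 3 24, C6→Site 2 13
  link cost 100, fixed 46 → total 146.
Compare {Site 2}: link cost 140 + fixed 20 = 160.
Compare {Site 2, Site 3, Site 4}: link cost 100 + fixed 64 = 164.
Compare {Site 1, Site 2}: link cost 120 + fixed 45 = 165.
All other subsets cost ≥ 160. Minimum total cost: 146.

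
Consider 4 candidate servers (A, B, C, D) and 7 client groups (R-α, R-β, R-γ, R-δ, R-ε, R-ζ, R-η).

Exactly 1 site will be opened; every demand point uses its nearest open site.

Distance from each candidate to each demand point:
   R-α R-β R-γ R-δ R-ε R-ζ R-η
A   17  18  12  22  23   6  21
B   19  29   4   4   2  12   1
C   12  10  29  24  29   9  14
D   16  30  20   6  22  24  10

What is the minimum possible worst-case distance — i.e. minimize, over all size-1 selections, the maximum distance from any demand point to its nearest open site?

Open {A}.
  Farthest demand point is R-ε at distance 23 (to A); all others are ≤ 23.
With {B} the worst case is 29.
With {C} the worst case is 29.
No size-1 selection achieves below 23.

23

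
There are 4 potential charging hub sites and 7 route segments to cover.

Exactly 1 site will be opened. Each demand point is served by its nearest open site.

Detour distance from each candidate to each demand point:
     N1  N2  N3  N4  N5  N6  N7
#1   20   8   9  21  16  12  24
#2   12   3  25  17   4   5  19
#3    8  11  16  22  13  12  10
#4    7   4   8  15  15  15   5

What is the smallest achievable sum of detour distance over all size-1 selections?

69

Open {#4}.
  N1→#4 7, N2→#4 4, N3→#4 8, N4→#4 15, N5→#4 15, N6→#4 15, N7→#4 5  ⇒ total 69.
Compare {#2}: total 85.
Compare {#3}: total 92.
No size-1 selection does better; minimum is 69.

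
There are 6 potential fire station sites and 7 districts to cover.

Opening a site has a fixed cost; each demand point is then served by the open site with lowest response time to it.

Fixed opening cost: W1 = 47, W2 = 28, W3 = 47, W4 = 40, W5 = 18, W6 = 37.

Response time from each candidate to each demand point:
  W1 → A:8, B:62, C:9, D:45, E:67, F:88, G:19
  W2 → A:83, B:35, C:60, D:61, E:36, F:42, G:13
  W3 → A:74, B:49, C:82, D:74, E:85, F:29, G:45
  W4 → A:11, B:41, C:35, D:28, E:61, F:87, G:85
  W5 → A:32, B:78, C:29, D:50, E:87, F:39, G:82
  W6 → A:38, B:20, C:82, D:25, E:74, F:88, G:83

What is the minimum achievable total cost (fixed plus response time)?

263

Open {W1, W2}: assign each demand point to its cheapest open site.
  A→W1 8, B→W2 35, C→W1 9, D→W1 45, E→W2 36, F→W2 42, G→W2 13
  response time 188, fixed 75 → total 263.
Compare {W1, W2, W6}: response time 153 + fixed 112 = 265.
Compare {W2, W4}: response time 200 + fixed 68 = 268.
Compare {W2, W4, W5}: response time 191 + fixed 86 = 277.
All other subsets cost ≥ 265. Minimum total cost: 263.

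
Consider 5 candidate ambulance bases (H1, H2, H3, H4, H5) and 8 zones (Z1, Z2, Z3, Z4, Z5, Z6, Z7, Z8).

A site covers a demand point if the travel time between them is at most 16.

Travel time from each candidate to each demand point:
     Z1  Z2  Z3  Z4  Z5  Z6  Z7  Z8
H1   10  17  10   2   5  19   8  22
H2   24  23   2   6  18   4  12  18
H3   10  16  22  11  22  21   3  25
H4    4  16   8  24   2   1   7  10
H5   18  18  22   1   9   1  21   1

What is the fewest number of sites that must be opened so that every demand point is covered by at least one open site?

Coverage sets (demand points within 16 of each site):
  H1: {Z1, Z3, Z4, Z5, Z7}
  H2: {Z3, Z4, Z6, Z7}
  H3: {Z1, Z2, Z4, Z7}
  H4: {Z1, Z2, Z3, Z5, Z6, Z7, Z8}
  H5: {Z4, Z5, Z6, Z8}
No single site covers all 8 demand points.
But {H1, H4} covers everything, so the minimum is 2.

2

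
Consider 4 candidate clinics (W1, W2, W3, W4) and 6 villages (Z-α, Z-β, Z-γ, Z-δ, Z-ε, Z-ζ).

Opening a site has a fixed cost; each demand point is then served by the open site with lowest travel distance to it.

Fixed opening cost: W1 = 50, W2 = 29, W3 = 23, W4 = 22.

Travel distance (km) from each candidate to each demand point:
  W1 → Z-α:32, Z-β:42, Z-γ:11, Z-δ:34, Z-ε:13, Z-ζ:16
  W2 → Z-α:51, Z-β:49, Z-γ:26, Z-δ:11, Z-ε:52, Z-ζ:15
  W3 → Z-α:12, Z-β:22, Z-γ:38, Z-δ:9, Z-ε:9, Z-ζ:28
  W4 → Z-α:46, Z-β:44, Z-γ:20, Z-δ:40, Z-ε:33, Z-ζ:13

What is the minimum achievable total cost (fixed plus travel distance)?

130

Open {W3, W4}: assign each demand point to its cheapest open site.
  Z-α→W3 12, Z-β→W3 22, Z-γ→W4 20, Z-δ→W3 9, Z-ε→W3 9, Z-ζ→W4 13
  travel distance 85, fixed 45 → total 130.
Compare {W3}: travel distance 118 + fixed 23 = 141.
Compare {W2, W3}: travel distance 93 + fixed 52 = 145.
Compare {W1, W3}: travel distance 79 + fixed 73 = 152.
All other subsets cost ≥ 141. Minimum total cost: 130.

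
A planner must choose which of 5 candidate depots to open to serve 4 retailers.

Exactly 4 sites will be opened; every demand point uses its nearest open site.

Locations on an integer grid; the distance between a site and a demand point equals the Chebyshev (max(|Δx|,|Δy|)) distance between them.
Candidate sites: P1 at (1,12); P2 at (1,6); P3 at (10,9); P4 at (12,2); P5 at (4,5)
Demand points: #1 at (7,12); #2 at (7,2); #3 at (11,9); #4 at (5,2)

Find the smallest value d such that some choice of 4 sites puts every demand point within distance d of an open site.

3

Open {P1, P2, P3, P5}.
  Farthest demand point is #1 at distance 3 (to P3); all others are ≤ 3.
With {P1, P3, P4, P5} the worst case is 3.
With {P2, P3, P4, P5} the worst case is 3.
No size-4 selection achieves below 3.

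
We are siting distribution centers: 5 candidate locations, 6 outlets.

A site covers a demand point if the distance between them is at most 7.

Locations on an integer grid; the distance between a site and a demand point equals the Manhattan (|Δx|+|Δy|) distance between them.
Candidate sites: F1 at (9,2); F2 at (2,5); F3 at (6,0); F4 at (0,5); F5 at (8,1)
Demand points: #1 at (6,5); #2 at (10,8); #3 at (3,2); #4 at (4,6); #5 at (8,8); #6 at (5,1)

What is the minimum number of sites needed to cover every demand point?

Coverage sets (demand points within 7 of each site):
  F1: {#1, #2, #3, #5, #6}
  F2: {#1, #3, #4, #6}
  F3: {#1, #3, #6}
  F4: {#1, #3, #4}
  F5: {#1, #3, #5, #6}
No single site covers all 6 demand points.
But {F1, F2} covers everything, so the minimum is 2.

2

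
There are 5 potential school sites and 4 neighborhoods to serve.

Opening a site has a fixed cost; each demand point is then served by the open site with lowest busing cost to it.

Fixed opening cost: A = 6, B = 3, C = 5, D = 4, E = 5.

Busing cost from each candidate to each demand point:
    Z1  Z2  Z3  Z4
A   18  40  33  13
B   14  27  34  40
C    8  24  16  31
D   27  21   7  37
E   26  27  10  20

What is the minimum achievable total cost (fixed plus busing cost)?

64

Open {A, C, D}: assign each demand point to its cheapest open site.
  Z1→C 8, Z2→D 21, Z3→D 7, Z4→A 13
  busing cost 49, fixed 15 → total 64.
Compare {A, B, C, D}: busing cost 49 + fixed 18 = 67.
Compare {A, B, D}: busing cost 55 + fixed 13 = 68.
Compare {A, D}: busing cost 59 + fixed 10 = 69.
All other subsets cost ≥ 67. Minimum total cost: 64.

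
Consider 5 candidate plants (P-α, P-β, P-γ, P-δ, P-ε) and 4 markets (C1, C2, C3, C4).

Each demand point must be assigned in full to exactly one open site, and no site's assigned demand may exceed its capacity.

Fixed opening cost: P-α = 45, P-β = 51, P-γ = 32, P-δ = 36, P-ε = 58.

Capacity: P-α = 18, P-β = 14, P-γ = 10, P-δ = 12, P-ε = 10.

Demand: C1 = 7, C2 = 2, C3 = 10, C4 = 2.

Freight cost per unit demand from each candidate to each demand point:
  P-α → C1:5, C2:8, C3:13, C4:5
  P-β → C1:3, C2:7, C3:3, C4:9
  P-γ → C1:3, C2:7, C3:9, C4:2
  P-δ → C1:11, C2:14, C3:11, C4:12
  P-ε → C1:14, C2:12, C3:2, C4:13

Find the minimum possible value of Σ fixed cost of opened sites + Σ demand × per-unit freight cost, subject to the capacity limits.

152

Open {P-β, P-γ}; cheapest assignment that respects the capacities:
  P-β (cap 14, load 12): C2, C3 — cost 2×7 + 10×3 = 44
  P-γ (cap 10, load 9): C1, C4 — cost 7×3 + 2×2 = 25
  Shipping 69, fixed 83 → total 152.
  Any other capacity-feasible assignment to {P-β, P-γ} ships for at least 69.
Compare {P-β, P-ε}: its best feasible assignment gives total 182.
Compare {P-α, P-ε}: its best feasible assignment gives total 184.
Every other set of open sites that can feasibly serve all demand totals ≥ 182 even under its best assignment. Minimum: 152.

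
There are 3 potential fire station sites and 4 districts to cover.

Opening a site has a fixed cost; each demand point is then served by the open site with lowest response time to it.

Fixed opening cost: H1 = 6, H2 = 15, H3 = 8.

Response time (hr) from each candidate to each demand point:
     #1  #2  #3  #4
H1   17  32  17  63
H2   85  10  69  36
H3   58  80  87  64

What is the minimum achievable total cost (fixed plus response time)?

Open {H1, H2}: assign each demand point to its cheapest open site.
  #1→H1 17, #2→H2 10, #3→H1 17, #4→H2 36
  response time 80, fixed 21 → total 101.
Compare {H1, H2, H3}: response time 80 + fixed 29 = 109.
Compare {H1}: response time 129 + fixed 6 = 135.
Compare {H1, H3}: response time 129 + fixed 14 = 143.
All other subsets cost ≥ 109. Minimum total cost: 101.

101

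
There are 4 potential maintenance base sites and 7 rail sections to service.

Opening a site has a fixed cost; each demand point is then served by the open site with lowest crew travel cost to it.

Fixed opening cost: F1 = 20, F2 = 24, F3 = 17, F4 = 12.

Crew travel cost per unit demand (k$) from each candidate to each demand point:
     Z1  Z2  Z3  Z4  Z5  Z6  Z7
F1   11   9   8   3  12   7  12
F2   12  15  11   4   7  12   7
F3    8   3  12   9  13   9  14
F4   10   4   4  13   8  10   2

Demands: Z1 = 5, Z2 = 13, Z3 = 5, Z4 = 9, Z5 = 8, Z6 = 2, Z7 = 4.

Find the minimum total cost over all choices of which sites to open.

Open {F1, F3, F4}: assign each demand point to its cheapest open site.
  Z1→F3 5×8=40, Z2→F3 13×3=39, Z3→F4 5×4=20, Z4→F1 9×3=27, Z5→F4 8×8=64, Z6→F1 2×7=14, Z7→F4 4×2=8
  crew travel cost 212, fixed 49 → total 261.
Compare {F1, F4}: crew travel cost 235 + fixed 32 = 267.
Compare {F2, F3, F4}: crew travel cost 217 + fixed 53 = 270.
Compare {F1, F2, F3, F4}: crew travel cost 204 + fixed 73 = 277.
All other subsets cost ≥ 267. Minimum total cost: 261.

261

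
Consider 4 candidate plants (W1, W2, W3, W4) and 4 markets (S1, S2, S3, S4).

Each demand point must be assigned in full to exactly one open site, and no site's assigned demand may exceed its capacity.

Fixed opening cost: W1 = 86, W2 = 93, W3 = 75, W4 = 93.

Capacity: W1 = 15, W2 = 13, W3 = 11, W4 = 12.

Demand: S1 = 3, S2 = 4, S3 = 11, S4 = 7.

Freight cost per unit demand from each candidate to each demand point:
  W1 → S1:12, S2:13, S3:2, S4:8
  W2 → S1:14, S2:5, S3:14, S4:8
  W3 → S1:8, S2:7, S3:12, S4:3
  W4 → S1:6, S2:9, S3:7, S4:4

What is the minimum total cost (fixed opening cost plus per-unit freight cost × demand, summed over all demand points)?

268

Open {W1, W3}; cheapest assignment that respects the capacities:
  W1 (cap 15, load 14): S1, S3 — cost 3×12 + 11×2 = 58
  W3 (cap 11, load 11): S2, S4 — cost 4×7 + 7×3 = 49
  Shipping 107, fixed 161 → total 268.
  Any other capacity-feasible assignment to {W1, W3} ships for at least 107.
Compare {W1, W4}: its best feasible assignment gives total 299.
Compare {W1, W2}: its best feasible assignment gives total 313.
Every other set of open sites that can feasibly serve all demand totals ≥ 299 even under its best assignment. Minimum: 268.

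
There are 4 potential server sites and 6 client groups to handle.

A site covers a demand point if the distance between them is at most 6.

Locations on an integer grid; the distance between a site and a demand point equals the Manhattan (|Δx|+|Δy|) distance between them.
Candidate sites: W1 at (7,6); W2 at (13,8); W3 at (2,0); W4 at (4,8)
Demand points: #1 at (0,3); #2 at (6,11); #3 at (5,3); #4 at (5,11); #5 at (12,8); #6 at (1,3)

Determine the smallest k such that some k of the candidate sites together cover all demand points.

Coverage sets (demand points within 6 of each site):
  W1: {#2, #3}
  W2: {#5}
  W3: {#1, #3, #6}
  W4: {#2, #3, #4}
No 2 sites suffice: every size-2 union leaves at least one demand point uncovered.
But {W2, W3, W4} covers everything, so the minimum is 3.

3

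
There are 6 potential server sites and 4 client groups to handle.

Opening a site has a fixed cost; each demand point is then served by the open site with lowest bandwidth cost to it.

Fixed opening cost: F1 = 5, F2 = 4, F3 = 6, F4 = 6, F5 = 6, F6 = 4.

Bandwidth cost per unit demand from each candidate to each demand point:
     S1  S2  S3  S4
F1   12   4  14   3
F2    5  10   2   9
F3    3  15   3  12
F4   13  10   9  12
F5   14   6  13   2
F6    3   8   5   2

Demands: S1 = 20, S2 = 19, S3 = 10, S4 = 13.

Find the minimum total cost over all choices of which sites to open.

Open {F1, F2, F6}: assign each demand point to its cheapest open site.
  S1→F6 20×3=60, S2→F1 19×4=76, S3→F2 10×2=20, S4→F6 13×2=26
  bandwidth cost 182, fixed 13 → total 195.
Compare {F1, F2, F3, F6}: bandwidth cost 182 + fixed 19 = 201.
Compare {F1, F2, F4, F6}: bandwidth cost 182 + fixed 19 = 201.
Compare {F1, F2, F5, F6}: bandwidth cost 182 + fixed 19 = 201.
All other subsets cost ≥ 201. Minimum total cost: 195.

195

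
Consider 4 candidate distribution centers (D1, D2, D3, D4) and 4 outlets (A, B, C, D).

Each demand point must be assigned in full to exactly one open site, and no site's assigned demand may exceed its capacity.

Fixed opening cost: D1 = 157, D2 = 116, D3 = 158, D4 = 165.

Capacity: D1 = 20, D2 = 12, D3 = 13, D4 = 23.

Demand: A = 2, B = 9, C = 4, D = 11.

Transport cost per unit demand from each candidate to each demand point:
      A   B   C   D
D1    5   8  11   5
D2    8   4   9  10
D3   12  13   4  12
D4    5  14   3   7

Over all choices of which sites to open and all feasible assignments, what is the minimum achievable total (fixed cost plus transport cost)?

Open {D2, D4}; cheapest assignment that respects the capacities:
  D2 (cap 12, load 9): B — cost 9×4 = 36
  D4 (cap 23, load 17): A, C, D — cost 2×5 + 4×3 + 11×7 = 99
  Shipping 135, fixed 281 → total 416.
  Any other capacity-feasible assignment to {D2, D4} ships for at least 135.
Compare {D1, D2}: its best feasible assignment gives total 418.
Compare {D1, D4}: its best feasible assignment gives total 471.
Every other set of open sites that can feasibly serve all demand totals ≥ 418 even under its best assignment. Minimum: 416.

416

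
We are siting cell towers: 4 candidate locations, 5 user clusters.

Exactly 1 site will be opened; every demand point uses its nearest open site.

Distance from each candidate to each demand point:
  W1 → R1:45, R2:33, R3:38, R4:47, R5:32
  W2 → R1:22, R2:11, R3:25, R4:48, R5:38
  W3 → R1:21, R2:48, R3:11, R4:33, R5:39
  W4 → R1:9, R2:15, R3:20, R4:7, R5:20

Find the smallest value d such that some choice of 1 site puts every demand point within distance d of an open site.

Open {W4}.
  Farthest demand point is R3 at distance 20 (to W4); all others are ≤ 20.
With {W1} the worst case is 47.
With {W2} the worst case is 48.
No size-1 selection achieves below 20.

20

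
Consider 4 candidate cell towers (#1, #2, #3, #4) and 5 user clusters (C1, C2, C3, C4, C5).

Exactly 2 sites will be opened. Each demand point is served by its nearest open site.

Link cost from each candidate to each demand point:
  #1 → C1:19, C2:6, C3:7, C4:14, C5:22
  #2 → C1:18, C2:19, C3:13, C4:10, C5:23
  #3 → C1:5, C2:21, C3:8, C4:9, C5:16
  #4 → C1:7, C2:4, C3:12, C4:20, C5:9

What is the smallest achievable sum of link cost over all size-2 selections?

35

Open {#3, #4}.
  C1→#3 5, C2→#4 4, C3→#3 8, C4→#3 9, C5→#4 9  ⇒ total 35.
Compare {#1, #4}: total 41.
Compare {#2, #4}: total 42.
No size-2 selection does better; minimum is 35.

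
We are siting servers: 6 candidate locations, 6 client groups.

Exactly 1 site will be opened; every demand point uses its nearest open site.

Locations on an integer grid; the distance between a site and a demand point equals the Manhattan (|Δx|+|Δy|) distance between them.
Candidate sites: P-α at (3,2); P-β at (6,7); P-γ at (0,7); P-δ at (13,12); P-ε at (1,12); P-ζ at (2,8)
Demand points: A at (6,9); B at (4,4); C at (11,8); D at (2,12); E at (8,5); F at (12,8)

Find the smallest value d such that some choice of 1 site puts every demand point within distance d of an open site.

Open {P-β}.
  Farthest demand point is D at distance 9 (to P-β); all others are ≤ 9.
With {P-ζ} the worst case is 10.
With {P-γ} the worst case is 13.
No size-1 selection achieves below 9.

9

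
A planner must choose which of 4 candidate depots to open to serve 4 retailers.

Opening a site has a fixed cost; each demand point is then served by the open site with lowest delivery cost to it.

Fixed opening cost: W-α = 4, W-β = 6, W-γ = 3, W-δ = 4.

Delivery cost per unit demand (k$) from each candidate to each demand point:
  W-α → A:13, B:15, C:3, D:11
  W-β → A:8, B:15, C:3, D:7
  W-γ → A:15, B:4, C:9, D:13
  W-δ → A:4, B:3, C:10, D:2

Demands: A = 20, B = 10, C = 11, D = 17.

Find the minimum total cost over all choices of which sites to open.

Open {W-α, W-δ}: assign each demand point to its cheapest open site.
  A→W-δ 20×4=80, B→W-δ 10×3=30, C→W-α 11×3=33, D→W-δ 17×2=34
  delivery cost 177, fixed 8 → total 185.
Compare {W-β, W-δ}: delivery cost 177 + fixed 10 = 187.
Compare {W-α, W-γ, W-δ}: delivery cost 177 + fixed 11 = 188.
Compare {W-β, W-γ, W-δ}: delivery cost 177 + fixed 13 = 190.
All other subsets cost ≥ 187. Minimum total cost: 185.

185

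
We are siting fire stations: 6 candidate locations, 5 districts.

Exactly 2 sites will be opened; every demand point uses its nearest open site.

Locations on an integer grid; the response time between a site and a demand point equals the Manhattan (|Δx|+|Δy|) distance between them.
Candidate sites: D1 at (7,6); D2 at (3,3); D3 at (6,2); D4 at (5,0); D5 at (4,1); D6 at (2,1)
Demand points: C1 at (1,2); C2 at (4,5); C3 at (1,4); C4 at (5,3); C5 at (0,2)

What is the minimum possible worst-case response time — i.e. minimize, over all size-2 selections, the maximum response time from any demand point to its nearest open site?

3

Open {D2, D6}.
  Farthest demand point is C2 at response time 3 (to D2); all others are ≤ 3.
With {D1, D2} the worst case is 4.
With {D2, D3} the worst case is 4.
No size-2 selection achieves below 3.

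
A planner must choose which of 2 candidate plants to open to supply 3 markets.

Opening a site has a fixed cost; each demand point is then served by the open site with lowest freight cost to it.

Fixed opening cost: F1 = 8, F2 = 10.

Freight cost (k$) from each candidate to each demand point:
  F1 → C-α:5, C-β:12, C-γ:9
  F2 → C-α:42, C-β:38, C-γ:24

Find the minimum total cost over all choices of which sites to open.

34

Open {F1}: assign each demand point to its cheapest open site.
  C-α→F1 5, C-β→F1 12, C-γ→F1 9
  freight cost 26, fixed 8 → total 34.
Compare {F1, F2}: freight cost 26 + fixed 18 = 44.
Compare {F2}: freight cost 104 + fixed 10 = 114.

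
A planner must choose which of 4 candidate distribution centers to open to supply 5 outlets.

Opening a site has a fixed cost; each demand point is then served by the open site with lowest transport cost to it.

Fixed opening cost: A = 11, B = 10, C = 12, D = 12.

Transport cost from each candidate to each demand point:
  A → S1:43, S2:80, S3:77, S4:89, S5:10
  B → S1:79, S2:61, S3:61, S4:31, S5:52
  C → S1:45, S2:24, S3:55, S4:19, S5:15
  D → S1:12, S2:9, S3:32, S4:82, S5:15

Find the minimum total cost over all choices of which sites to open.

111

Open {C, D}: assign each demand point to its cheapest open site.
  S1→D 12, S2→D 9, S3→D 32, S4→C 19, S5→C 15
  transport cost 87, fixed 24 → total 111.
Compare {A, C, D}: transport cost 82 + fixed 35 = 117.
Compare {B, D}: transport cost 99 + fixed 22 = 121.
Compare {B, C, D}: transport cost 87 + fixed 34 = 121.
All other subsets cost ≥ 117. Minimum total cost: 111.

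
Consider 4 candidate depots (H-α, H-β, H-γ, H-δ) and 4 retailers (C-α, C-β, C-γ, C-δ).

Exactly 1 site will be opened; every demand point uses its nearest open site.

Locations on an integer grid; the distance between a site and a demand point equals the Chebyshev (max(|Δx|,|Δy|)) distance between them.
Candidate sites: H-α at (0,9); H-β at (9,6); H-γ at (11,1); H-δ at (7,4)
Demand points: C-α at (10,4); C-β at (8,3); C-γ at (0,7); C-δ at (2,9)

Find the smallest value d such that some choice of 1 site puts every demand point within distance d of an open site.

Open {H-δ}.
  Farthest demand point is C-γ at distance 7 (to H-δ); all others are ≤ 7.
With {H-β} the worst case is 9.
With {H-α} the worst case is 10.
No size-1 selection achieves below 7.

7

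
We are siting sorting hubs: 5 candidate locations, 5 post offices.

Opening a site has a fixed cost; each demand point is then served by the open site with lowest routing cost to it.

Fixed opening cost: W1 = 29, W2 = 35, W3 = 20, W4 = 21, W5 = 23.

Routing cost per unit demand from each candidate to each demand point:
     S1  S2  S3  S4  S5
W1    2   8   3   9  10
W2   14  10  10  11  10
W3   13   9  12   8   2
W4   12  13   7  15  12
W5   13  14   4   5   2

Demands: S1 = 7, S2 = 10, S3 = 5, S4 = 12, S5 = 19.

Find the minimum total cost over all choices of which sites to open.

Open {W1, W5}: assign each demand point to its cheapest open site.
  S1→W1 7×2=14, S2→W1 10×8=80, S3→W1 5×3=15, S4→W5 12×5=60, S5→W5 19×2=38
  routing cost 207, fixed 52 → total 259.
Compare {W1, W3, W5}: routing cost 207 + fixed 72 = 279.
Compare {W1, W4, W5}: routing cost 207 + fixed 73 = 280.
Compare {W1, W3}: routing cost 243 + fixed 49 = 292.
All other subsets cost ≥ 279. Minimum total cost: 259.

259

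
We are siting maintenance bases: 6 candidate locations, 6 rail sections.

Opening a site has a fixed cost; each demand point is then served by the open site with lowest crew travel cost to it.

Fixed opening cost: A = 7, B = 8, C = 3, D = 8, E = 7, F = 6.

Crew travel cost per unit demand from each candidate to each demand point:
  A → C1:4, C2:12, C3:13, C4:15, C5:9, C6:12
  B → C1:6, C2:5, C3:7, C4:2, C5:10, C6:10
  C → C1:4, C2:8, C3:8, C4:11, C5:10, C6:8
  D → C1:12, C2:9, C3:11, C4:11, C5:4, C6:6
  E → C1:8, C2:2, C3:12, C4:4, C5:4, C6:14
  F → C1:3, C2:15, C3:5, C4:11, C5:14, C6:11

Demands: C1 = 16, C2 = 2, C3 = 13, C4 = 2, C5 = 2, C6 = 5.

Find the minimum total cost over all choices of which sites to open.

Open {D, E, F}: assign each demand point to its cheapest open site.
  C1→F 16×3=48, C2→E 2×2=4, C3→F 13×5=65, C4→E 2×4=8, C5→D 2×4=8, C6→D 5×6=30
  crew travel cost 163, fixed 21 → total 184.
Compare {B, D, F}: crew travel cost 165 + fixed 22 = 187.
Compare {C, D, E, F}: crew travel cost 163 + fixed 24 = 187.
Compare {B, D, E, F}: crew travel cost 159 + fixed 29 = 188.
All other subsets cost ≥ 187. Minimum total cost: 184.

184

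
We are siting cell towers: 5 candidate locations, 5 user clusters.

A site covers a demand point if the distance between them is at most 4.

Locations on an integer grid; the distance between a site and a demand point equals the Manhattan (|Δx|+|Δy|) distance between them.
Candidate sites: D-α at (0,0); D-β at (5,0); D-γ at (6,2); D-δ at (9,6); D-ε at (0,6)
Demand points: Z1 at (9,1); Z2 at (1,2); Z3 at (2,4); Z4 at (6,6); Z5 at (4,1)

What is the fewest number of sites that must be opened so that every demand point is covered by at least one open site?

3

Coverage sets (demand points within 4 of each site):
  D-α: {Z2}
  D-β: {Z5}
  D-γ: {Z1, Z4, Z5}
  D-δ: {Z4}
  D-ε: {Z3}
No 2 sites suffice: every size-2 union leaves at least one demand point uncovered.
But {D-α, D-γ, D-ε} covers everything, so the minimum is 3.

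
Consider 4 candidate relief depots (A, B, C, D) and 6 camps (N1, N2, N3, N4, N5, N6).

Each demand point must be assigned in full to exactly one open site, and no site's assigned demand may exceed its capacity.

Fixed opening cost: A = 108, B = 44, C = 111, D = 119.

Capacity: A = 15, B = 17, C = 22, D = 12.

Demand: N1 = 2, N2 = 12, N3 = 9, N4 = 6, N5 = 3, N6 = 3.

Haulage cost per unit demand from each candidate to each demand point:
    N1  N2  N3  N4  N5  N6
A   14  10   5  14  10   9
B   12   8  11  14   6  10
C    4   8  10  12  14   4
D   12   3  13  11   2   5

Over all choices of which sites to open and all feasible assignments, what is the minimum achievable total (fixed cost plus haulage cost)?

Open {B, C}; cheapest assignment that respects the capacities:
  B (cap 17, load 15): N2, N5 — cost 12×8 + 3×6 = 114
  C (cap 22, load 20): N1, N3, N4, N6 — cost 2×4 + 9×10 + 6×12 + 3×4 = 182
  Shipping 296, fixed 155 → total 451.
  Any other capacity-feasible assignment to {B, C} ships for at least 296.
Compare {A, C}: its best feasible assignment gives total 497.
Compare {A, B, D}: its best feasible assignment gives total 505.
Every other set of open sites that can feasibly serve all demand totals ≥ 497 even under its best assignment. Minimum: 451.

451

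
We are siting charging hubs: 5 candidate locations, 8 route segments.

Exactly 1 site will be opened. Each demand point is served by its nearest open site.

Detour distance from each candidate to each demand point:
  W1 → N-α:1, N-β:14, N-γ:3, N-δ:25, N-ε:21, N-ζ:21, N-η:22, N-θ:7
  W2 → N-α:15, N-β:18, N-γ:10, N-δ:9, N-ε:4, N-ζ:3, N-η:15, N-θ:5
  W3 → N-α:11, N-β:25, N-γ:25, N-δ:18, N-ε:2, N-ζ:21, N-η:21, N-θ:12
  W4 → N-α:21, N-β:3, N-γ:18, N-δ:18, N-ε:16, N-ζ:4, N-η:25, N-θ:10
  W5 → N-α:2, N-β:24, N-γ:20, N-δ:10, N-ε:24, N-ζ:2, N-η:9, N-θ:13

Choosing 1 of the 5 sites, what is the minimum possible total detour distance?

79

Open {W2}.
  N-α→W2 15, N-β→W2 18, N-γ→W2 10, N-δ→W2 9, N-ε→W2 4, N-ζ→W2 3, N-η→W2 15, N-θ→W2 5  ⇒ total 79.
Compare {W5}: total 104.
Compare {W1}: total 114.
No size-1 selection does better; minimum is 79.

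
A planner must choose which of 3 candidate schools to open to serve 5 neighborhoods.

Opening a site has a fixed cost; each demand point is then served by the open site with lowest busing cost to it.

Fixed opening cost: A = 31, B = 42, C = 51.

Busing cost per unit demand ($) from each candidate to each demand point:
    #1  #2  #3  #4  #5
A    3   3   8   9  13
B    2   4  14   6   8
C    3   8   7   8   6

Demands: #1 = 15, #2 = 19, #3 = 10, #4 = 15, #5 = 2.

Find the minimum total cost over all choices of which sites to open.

346

Open {A, B}: assign each demand point to its cheapest open site.
  #1→B 15×2=30, #2→A 19×3=57, #3→A 10×8=80, #4→B 15×6=90, #5→B 2×8=16
  busing cost 273, fixed 73 → total 346.
Compare {B, C}: busing cost 278 + fixed 93 = 371.
Compare {A}: busing cost 343 + fixed 31 = 374.
Compare {A, B, C}: busing cost 259 + fixed 124 = 383.
All other subsets cost ≥ 371. Minimum total cost: 346.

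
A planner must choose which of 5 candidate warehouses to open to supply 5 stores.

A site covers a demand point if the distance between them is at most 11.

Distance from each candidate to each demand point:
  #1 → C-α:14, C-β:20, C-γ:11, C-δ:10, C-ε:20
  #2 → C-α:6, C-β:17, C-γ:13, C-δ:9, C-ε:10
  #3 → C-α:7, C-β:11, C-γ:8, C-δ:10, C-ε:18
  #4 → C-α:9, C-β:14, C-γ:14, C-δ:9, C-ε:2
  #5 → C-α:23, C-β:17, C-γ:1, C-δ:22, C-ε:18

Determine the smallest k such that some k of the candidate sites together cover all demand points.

Coverage sets (demand points within 11 of each site):
  #1: {C-γ, C-δ}
  #2: {C-α, C-δ, C-ε}
  #3: {C-α, C-β, C-γ, C-δ}
  #4: {C-α, C-δ, C-ε}
  #5: {C-γ}
No single site covers all 5 demand points.
But {#2, #3} covers everything, so the minimum is 2.

2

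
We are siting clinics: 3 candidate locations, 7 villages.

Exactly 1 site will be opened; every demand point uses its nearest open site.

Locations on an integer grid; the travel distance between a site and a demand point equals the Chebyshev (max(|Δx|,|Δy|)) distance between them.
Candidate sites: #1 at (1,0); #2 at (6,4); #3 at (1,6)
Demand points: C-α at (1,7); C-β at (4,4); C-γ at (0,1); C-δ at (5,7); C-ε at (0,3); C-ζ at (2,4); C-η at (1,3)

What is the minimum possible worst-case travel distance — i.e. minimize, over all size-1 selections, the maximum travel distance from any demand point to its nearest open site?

Open {#3}.
  Farthest demand point is C-γ at travel distance 5 (to #3); all others are ≤ 5.
With {#2} the worst case is 6.
With {#1} the worst case is 7.
No size-1 selection achieves below 5.

5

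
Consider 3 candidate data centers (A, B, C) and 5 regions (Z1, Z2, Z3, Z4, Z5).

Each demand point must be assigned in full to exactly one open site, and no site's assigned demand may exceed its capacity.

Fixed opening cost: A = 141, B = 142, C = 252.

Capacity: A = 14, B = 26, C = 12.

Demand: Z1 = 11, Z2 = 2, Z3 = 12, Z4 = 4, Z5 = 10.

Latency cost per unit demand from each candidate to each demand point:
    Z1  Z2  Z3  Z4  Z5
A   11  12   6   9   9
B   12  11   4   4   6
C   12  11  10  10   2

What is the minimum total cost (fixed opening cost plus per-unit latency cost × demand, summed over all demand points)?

Open {A, B}; cheapest assignment that respects the capacities:
  A (cap 14, load 13): Z1, Z2 — cost 11×11 + 2×12 = 145
  B (cap 26, load 26): Z3, Z4, Z5 — cost 12×4 + 4×4 + 10×6 = 124
  Shipping 269, fixed 283 → total 552.
  Any other capacity-feasible assignment to {A, B} ships for at least 269.
Compare {A, B, C}: its best feasible assignment gives total 762.
Every other set of open sites that can feasibly serve all demand totals ≥ 762 even under its best assignment. Minimum: 552.

552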